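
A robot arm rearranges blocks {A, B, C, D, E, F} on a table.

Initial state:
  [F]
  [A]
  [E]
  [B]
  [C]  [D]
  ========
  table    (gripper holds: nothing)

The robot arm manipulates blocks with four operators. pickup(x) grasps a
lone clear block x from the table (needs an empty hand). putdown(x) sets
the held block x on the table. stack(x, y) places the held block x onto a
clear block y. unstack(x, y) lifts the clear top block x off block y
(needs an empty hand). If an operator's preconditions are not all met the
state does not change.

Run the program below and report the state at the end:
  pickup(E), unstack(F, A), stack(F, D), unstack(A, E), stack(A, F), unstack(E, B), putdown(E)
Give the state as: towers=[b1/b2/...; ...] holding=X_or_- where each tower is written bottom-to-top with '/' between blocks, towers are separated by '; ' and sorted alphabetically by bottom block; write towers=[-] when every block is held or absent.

towers=[C/B; D/F/A; E] holding=-

step 1 (pickup(E)) [no-op]: towers=[C/B/E/A/F; D] holding=-
step 2 (unstack(F, A)): towers=[C/B/E/A; D] holding=F
step 3 (stack(F, D)): towers=[C/B/E/A; D/F] holding=-
step 4 (unstack(A, E)): towers=[C/B/E; D/F] holding=A
step 5 (stack(A, F)): towers=[C/B/E; D/F/A] holding=-
step 6 (unstack(E, B)): towers=[C/B; D/F/A] holding=E
step 7 (putdown(E)): towers=[C/B; D/F/A; E] holding=-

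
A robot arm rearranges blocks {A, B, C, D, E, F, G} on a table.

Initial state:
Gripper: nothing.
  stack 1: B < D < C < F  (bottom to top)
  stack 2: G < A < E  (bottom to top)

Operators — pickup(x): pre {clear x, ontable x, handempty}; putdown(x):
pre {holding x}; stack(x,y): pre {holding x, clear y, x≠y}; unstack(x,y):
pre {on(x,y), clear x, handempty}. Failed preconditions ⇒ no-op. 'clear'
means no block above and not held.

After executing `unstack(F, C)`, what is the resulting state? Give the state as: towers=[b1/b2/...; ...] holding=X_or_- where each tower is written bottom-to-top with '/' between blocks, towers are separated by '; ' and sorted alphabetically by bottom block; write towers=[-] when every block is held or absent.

before: towers=[B/D/C/F; G/A/E] holding=-
pre[unstack(F, C)]: on(F,C) yes, clear(F) yes, handempty yes
all met → apply unstack(F, C)
after:  towers=[B/D/C; G/A/E] holding=F

towers=[B/D/C; G/A/E] holding=F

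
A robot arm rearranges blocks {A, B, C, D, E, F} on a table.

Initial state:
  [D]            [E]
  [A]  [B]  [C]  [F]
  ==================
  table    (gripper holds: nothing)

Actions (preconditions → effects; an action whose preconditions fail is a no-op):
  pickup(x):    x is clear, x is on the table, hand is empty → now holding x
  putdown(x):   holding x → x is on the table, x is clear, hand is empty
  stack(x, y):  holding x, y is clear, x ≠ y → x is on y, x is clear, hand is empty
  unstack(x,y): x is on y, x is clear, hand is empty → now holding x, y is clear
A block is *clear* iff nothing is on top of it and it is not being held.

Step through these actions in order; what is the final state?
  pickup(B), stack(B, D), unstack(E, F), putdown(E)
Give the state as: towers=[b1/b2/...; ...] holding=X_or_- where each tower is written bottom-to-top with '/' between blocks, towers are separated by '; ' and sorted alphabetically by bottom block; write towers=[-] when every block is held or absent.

towers=[A/D/B; C; E; F] holding=-

step 1 (pickup(B)): towers=[A/D; C; F/E] holding=B
step 2 (stack(B, D)): towers=[A/D/B; C; F/E] holding=-
step 3 (unstack(E, F)): towers=[A/D/B; C; F] holding=E
step 4 (putdown(E)): towers=[A/D/B; C; E; F] holding=-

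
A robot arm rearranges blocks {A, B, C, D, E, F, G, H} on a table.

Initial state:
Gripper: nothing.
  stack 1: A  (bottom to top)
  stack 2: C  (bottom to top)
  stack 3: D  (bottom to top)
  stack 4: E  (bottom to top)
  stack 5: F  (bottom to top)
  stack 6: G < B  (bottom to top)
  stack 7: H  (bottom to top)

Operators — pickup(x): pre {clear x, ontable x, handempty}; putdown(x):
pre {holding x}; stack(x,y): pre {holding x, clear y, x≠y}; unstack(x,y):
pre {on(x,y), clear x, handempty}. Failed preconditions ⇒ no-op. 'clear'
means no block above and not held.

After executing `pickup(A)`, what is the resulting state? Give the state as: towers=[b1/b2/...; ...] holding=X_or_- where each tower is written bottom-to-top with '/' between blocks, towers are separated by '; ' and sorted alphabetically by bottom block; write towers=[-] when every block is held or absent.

towers=[C; D; E; F; G/B; H] holding=A

before: towers=[A; C; D; E; F; G/B; H] holding=-
pre[pickup(A)]: clear(A) yes, ontable(A) yes, handempty yes
all met → apply pickup(A)
after:  towers=[C; D; E; F; G/B; H] holding=A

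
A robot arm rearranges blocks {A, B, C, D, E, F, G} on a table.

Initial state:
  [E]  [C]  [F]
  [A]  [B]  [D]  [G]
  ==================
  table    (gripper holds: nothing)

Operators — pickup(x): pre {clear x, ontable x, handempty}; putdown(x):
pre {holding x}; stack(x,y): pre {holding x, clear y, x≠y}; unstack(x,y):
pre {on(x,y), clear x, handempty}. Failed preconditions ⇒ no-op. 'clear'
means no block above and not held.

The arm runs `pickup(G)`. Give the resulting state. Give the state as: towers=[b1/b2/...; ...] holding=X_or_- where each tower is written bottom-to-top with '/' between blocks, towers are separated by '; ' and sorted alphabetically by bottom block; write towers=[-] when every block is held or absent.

towers=[A/E; B/C; D/F] holding=G

before: towers=[A/E; B/C; D/F; G] holding=-
pre[pickup(G)]: clear(G) yes, ontable(G) yes, handempty yes
all met → apply pickup(G)
after:  towers=[A/E; B/C; D/F] holding=G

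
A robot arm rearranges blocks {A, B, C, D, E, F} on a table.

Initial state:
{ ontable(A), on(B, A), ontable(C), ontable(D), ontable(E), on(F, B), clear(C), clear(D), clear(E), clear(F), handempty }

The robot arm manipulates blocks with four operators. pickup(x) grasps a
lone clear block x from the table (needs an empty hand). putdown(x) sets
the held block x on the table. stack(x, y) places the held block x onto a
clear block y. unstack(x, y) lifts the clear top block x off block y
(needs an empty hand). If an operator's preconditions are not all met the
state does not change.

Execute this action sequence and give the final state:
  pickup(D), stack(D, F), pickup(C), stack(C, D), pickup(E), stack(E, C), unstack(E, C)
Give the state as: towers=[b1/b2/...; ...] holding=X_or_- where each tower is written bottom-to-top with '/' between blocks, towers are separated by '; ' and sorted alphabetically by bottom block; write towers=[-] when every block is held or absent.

towers=[A/B/F/D/C] holding=E

step 1 (pickup(D)): towers=[A/B/F; C; E] holding=D
step 2 (stack(D, F)): towers=[A/B/F/D; C; E] holding=-
step 3 (pickup(C)): towers=[A/B/F/D; E] holding=C
step 4 (stack(C, D)): towers=[A/B/F/D/C; E] holding=-
step 5 (pickup(E)): towers=[A/B/F/D/C] holding=E
step 6 (stack(E, C)): towers=[A/B/F/D/C/E] holding=-
step 7 (unstack(E, C)): towers=[A/B/F/D/C] holding=E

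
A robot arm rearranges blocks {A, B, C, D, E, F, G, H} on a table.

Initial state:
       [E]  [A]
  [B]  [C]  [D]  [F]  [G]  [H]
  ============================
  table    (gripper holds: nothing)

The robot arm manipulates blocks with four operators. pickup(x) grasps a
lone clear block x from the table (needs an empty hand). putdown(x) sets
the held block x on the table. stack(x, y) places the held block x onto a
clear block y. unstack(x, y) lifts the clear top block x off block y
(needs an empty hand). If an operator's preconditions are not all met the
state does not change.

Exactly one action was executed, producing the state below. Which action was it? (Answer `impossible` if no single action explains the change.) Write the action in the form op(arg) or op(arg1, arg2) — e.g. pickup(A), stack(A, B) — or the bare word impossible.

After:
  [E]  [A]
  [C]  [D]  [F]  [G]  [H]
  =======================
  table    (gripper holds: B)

target: towers=[C/E; D/A; F; G; H] holding=B
         pickup(G) → towers=[B; C/E; D/A; F; H] holding=G
     unstack(A, D) → towers=[B; C/E; D; F; G; H] holding=A
     unstack(E, C) → towers=[B; C; D/A; F; G; H] holding=E
         pickup(H) → towers=[B; C/E; D/A; F; G] holding=H
         pickup(B) → towers=[C/E; D/A; F; G; H] holding=B  ← match
         pickup(F) → towers=[B; C/E; D/A; G; H] holding=F

pickup(B)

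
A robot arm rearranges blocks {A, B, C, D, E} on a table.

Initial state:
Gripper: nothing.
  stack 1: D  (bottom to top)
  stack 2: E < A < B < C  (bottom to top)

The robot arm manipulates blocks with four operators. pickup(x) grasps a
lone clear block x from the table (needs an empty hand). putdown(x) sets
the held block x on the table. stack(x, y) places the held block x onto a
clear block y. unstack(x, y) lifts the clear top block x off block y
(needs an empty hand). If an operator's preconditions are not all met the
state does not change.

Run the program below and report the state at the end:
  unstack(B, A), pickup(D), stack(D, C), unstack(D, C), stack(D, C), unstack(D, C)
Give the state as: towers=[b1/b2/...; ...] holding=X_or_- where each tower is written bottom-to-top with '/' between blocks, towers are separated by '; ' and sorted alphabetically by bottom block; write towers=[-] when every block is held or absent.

towers=[E/A/B/C] holding=D

step 1 (unstack(B, A)) [no-op]: towers=[D; E/A/B/C] holding=-
step 2 (pickup(D)): towers=[E/A/B/C] holding=D
step 3 (stack(D, C)): towers=[E/A/B/C/D] holding=-
step 4 (unstack(D, C)): towers=[E/A/B/C] holding=D
step 5 (stack(D, C)): towers=[E/A/B/C/D] holding=-
step 6 (unstack(D, C)): towers=[E/A/B/C] holding=D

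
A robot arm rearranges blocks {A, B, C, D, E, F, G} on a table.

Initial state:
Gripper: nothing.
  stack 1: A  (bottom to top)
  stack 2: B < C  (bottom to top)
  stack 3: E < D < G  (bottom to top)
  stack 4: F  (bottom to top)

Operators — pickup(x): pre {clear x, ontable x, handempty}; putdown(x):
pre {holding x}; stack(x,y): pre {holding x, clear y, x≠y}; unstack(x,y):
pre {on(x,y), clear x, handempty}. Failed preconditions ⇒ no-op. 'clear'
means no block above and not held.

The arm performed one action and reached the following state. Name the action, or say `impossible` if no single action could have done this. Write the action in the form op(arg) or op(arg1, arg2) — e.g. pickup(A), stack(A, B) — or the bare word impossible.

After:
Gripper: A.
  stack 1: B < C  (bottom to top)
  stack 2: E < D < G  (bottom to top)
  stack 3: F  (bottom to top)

pickup(A)

target: towers=[B/C; E/D/G; F] holding=A
         pickup(F) → towers=[A; B/C; E/D/G] holding=F
     unstack(G, D) → towers=[A; B/C; E/D; F] holding=G
         pickup(A) → towers=[B/C; E/D/G; F] holding=A  ← match
     unstack(C, B) → towers=[A; B; E/D/G; F] holding=C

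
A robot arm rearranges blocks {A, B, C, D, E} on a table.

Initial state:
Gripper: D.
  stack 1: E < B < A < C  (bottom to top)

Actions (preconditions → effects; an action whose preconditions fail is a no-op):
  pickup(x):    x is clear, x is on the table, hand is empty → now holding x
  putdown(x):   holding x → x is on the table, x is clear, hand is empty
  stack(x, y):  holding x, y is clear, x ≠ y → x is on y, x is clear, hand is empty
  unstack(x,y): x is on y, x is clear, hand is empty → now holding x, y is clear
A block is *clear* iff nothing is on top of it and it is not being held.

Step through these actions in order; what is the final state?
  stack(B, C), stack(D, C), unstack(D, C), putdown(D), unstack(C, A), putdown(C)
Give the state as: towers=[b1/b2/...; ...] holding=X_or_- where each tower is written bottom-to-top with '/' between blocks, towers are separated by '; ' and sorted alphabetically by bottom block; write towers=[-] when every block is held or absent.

step 1 (stack(B, C)) [no-op]: towers=[E/B/A/C] holding=D
step 2 (stack(D, C)): towers=[E/B/A/C/D] holding=-
step 3 (unstack(D, C)): towers=[E/B/A/C] holding=D
step 4 (putdown(D)): towers=[D; E/B/A/C] holding=-
step 5 (unstack(C, A)): towers=[D; E/B/A] holding=C
step 6 (putdown(C)): towers=[C; D; E/B/A] holding=-

towers=[C; D; E/B/A] holding=-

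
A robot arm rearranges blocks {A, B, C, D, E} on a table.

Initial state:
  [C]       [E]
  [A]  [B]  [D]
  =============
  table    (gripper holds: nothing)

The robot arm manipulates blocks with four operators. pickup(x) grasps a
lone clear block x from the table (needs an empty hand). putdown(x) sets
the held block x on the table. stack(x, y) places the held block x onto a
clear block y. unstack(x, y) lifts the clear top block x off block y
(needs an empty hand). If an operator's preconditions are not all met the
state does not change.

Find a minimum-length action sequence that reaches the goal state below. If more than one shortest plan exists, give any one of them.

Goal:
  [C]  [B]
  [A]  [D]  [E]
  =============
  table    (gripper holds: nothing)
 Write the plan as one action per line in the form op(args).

unstack(E, D)
putdown(E)
pickup(B)
stack(B, D)

step 1 (unstack(E, D)): towers=[A/C; B; D] holding=E
step 2 (putdown(E)): towers=[A/C; B; D; E] holding=-
step 3 (pickup(B)): towers=[A/C; D; E] holding=B
step 4 (stack(B, D)): towers=[A/C; D/B; E] holding=-
goal check: towers=[A/C; D/B; E] holding=- — reached (length 4, optimal by BFS)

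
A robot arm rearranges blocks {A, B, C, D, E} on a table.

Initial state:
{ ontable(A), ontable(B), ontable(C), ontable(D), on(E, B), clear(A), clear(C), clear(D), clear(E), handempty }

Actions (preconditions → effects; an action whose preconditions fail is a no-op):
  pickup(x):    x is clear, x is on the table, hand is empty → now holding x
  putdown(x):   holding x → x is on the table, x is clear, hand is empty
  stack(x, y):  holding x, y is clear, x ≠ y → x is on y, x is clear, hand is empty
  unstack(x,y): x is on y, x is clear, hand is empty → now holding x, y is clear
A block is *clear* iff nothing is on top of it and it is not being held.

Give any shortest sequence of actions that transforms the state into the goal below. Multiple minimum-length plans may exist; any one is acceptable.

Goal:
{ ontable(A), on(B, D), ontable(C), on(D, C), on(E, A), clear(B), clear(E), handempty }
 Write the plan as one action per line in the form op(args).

step 1 (pickup(D)): towers=[A; B/E; C] holding=D
step 2 (stack(D, C)): towers=[A; B/E; C/D] holding=-
step 3 (unstack(E, B)): towers=[A; B; C/D] holding=E
step 4 (stack(E, A)): towers=[A/E; B; C/D] holding=-
step 5 (pickup(B)): towers=[A/E; C/D] holding=B
step 6 (stack(B, D)): towers=[A/E; C/D/B] holding=-
goal check: towers=[A/E; C/D/B] holding=- — reached (length 6, optimal by BFS)

pickup(D)
stack(D, C)
unstack(E, B)
stack(E, A)
pickup(B)
stack(B, D)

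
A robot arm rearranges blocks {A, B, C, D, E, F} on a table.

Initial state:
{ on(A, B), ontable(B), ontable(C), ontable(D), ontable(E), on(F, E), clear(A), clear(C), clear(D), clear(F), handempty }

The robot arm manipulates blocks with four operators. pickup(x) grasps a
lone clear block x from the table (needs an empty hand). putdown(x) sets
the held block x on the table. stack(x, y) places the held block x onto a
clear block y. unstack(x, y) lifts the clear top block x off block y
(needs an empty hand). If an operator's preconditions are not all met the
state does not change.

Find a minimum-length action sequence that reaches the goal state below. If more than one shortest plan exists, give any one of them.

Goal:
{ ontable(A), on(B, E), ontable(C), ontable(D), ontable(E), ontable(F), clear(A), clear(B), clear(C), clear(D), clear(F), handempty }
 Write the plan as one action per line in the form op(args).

unstack(F, E)
putdown(F)
unstack(A, B)
putdown(A)
pickup(B)
stack(B, E)

step 1 (unstack(F, E)): towers=[B/A; C; D; E] holding=F
step 2 (putdown(F)): towers=[B/A; C; D; E; F] holding=-
step 3 (unstack(A, B)): towers=[B; C; D; E; F] holding=A
step 4 (putdown(A)): towers=[A; B; C; D; E; F] holding=-
step 5 (pickup(B)): towers=[A; C; D; E; F] holding=B
step 6 (stack(B, E)): towers=[A; C; D; E/B; F] holding=-
goal check: towers=[A; C; D; E/B; F] holding=- — reached (length 6, optimal by BFS)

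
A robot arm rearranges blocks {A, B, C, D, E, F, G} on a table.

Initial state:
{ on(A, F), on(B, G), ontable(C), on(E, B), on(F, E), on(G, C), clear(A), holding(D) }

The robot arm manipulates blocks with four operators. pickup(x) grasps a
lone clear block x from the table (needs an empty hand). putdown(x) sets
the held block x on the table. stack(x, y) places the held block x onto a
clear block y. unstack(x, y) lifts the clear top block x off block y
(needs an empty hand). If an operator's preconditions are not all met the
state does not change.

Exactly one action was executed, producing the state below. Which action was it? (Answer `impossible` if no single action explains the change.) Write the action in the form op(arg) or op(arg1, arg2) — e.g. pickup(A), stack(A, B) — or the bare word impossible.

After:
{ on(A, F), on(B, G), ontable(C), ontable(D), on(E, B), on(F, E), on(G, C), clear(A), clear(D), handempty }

putdown(D)

target: towers=[C/G/B/E/F/A; D] holding=-
        putdown(D) → towers=[C/G/B/E/F/A; D] holding=-  ← match
       stack(D, A) → towers=[C/G/B/E/F/A/D] holding=-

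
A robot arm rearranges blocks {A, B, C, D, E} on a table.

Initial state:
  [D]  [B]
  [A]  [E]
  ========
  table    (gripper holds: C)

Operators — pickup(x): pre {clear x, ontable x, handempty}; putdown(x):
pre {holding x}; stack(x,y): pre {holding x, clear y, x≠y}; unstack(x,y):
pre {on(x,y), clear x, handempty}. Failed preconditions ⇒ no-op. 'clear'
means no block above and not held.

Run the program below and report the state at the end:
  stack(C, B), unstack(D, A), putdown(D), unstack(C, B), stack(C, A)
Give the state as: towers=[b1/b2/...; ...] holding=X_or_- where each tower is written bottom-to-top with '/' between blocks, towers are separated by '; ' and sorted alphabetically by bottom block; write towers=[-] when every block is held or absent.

step 1 (stack(C, B)): towers=[A/D; E/B/C] holding=-
step 2 (unstack(D, A)): towers=[A; E/B/C] holding=D
step 3 (putdown(D)): towers=[A; D; E/B/C] holding=-
step 4 (unstack(C, B)): towers=[A; D; E/B] holding=C
step 5 (stack(C, A)): towers=[A/C; D; E/B] holding=-

towers=[A/C; D; E/B] holding=-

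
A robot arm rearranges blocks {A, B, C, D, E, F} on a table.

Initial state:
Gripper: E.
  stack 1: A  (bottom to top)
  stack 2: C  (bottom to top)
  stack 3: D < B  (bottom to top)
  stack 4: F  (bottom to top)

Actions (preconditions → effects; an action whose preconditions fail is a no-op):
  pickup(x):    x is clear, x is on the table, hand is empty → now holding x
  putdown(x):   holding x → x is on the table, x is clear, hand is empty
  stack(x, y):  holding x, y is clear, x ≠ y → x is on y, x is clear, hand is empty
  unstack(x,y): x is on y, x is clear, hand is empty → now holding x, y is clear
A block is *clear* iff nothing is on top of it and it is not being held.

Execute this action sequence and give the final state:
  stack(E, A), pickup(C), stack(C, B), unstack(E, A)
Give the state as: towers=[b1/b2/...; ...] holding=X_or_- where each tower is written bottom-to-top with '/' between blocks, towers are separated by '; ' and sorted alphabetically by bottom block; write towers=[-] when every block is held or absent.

towers=[A; D/B/C; F] holding=E

step 1 (stack(E, A)): towers=[A/E; C; D/B; F] holding=-
step 2 (pickup(C)): towers=[A/E; D/B; F] holding=C
step 3 (stack(C, B)): towers=[A/E; D/B/C; F] holding=-
step 4 (unstack(E, A)): towers=[A; D/B/C; F] holding=E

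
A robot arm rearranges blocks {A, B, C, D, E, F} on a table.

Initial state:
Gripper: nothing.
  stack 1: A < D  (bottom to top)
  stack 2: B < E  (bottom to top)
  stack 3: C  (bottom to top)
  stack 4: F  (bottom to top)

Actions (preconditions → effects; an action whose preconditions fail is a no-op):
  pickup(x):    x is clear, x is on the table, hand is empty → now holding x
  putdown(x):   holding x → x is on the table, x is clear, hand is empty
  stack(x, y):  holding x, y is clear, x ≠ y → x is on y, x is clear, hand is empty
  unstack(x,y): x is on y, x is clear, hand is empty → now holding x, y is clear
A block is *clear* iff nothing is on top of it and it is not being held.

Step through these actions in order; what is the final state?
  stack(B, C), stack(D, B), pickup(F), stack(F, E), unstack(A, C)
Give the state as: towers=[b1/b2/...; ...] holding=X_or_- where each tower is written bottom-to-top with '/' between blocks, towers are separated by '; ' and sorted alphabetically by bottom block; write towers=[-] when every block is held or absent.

step 1 (stack(B, C)) [no-op]: towers=[A/D; B/E; C; F] holding=-
step 2 (stack(D, B)) [no-op]: towers=[A/D; B/E; C; F] holding=-
step 3 (pickup(F)): towers=[A/D; B/E; C] holding=F
step 4 (stack(F, E)): towers=[A/D; B/E/F; C] holding=-
step 5 (unstack(A, C)) [no-op]: towers=[A/D; B/E/F; C] holding=-

towers=[A/D; B/E/F; C] holding=-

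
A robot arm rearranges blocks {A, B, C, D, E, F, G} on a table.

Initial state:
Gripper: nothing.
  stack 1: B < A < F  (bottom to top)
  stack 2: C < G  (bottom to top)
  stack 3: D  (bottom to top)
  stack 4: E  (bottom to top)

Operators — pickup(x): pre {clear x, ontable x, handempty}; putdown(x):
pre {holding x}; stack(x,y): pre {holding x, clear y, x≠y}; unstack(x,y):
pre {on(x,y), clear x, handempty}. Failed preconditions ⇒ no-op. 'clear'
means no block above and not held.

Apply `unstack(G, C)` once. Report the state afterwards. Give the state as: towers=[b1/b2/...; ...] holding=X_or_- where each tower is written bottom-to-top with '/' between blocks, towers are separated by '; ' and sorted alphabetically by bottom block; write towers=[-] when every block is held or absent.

before: towers=[B/A/F; C/G; D; E] holding=-
pre[unstack(G, C)]: on(G,C) yes, clear(G) yes, handempty yes
all met → apply unstack(G, C)
after:  towers=[B/A/F; C; D; E] holding=G

towers=[B/A/F; C; D; E] holding=G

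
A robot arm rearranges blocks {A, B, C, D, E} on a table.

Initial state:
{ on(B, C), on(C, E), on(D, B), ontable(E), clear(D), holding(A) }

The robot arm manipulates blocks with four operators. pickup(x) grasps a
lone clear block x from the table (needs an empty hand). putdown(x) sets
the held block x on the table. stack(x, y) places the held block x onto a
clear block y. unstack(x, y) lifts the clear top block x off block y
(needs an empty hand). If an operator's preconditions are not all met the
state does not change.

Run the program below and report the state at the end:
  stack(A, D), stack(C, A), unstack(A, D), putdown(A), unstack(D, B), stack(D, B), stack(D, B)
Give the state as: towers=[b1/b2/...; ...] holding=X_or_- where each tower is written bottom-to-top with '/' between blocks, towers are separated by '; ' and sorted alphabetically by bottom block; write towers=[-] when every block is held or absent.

towers=[A; E/C/B/D] holding=-

step 1 (stack(A, D)): towers=[E/C/B/D/A] holding=-
step 2 (stack(C, A)) [no-op]: towers=[E/C/B/D/A] holding=-
step 3 (unstack(A, D)): towers=[E/C/B/D] holding=A
step 4 (putdown(A)): towers=[A; E/C/B/D] holding=-
step 5 (unstack(D, B)): towers=[A; E/C/B] holding=D
step 6 (stack(D, B)): towers=[A; E/C/B/D] holding=-
step 7 (stack(D, B)) [no-op]: towers=[A; E/C/B/D] holding=-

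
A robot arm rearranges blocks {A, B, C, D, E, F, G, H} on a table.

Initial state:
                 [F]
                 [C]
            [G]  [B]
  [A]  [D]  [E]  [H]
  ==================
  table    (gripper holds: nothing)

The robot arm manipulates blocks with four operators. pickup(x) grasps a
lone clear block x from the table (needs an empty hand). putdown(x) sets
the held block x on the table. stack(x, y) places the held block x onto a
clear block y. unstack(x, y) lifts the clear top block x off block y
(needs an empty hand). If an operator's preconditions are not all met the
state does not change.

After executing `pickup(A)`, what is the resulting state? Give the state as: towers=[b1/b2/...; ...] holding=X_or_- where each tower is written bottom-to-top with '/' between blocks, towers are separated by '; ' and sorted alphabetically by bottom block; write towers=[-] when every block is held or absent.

towers=[D; E/G; H/B/C/F] holding=A

before: towers=[A; D; E/G; H/B/C/F] holding=-
pre[pickup(A)]: clear(A) ok, ontable(A) ok, handempty ok
all met → apply pickup(A)
after:  towers=[D; E/G; H/B/C/F] holding=A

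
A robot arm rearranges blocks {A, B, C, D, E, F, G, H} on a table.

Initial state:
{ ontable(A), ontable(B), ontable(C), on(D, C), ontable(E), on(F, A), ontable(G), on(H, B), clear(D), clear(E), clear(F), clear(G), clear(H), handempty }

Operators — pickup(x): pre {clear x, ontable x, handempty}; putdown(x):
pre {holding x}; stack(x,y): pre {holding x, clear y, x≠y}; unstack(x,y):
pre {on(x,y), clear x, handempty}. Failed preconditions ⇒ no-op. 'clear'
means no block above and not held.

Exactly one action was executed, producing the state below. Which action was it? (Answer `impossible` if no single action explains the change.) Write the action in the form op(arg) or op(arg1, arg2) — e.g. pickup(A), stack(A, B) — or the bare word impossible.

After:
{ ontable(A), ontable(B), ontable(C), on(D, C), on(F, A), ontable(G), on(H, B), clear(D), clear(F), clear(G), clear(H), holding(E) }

target: towers=[A/F; B/H; C/D; G] holding=E
         pickup(G) → towers=[A/F; B/H; C/D; E] holding=G
         pickup(E) → towers=[A/F; B/H; C/D; G] holding=E  ← match
     unstack(H, B) → towers=[A/F; B; C/D; E; G] holding=H
     unstack(F, A) → towers=[A; B/H; C/D; E; G] holding=F
     unstack(D, C) → towers=[A/F; B/H; C; E; G] holding=D

pickup(E)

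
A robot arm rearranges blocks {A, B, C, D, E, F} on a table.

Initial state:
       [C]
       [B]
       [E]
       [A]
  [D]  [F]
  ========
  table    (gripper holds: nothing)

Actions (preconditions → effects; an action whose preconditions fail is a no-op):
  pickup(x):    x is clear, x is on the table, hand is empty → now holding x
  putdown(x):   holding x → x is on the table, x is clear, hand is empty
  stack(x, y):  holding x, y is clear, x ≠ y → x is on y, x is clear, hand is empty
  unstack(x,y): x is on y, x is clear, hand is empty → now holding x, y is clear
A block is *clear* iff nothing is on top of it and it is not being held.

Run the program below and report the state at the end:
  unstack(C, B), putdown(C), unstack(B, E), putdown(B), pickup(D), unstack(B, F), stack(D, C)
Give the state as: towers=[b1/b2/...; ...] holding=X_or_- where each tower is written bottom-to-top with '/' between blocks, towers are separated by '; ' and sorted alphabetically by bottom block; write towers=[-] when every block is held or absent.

towers=[B; C/D; F/A/E] holding=-

step 1 (unstack(C, B)): towers=[D; F/A/E/B] holding=C
step 2 (putdown(C)): towers=[C; D; F/A/E/B] holding=-
step 3 (unstack(B, E)): towers=[C; D; F/A/E] holding=B
step 4 (putdown(B)): towers=[B; C; D; F/A/E] holding=-
step 5 (pickup(D)): towers=[B; C; F/A/E] holding=D
step 6 (unstack(B, F)) [no-op]: towers=[B; C; F/A/E] holding=D
step 7 (stack(D, C)): towers=[B; C/D; F/A/E] holding=-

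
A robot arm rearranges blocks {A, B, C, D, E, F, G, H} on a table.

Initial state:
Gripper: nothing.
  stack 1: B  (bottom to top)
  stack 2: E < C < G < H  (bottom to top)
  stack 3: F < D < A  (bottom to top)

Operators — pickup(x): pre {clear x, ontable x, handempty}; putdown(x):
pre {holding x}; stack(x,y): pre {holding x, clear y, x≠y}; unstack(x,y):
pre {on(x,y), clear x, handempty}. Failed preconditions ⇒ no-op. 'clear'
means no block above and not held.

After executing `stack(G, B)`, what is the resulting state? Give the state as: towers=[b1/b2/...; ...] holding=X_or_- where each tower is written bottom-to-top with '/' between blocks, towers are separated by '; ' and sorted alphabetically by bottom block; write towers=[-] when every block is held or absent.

towers=[B; E/C/G/H; F/D/A] holding=-

before: towers=[B; E/C/G/H; F/D/A] holding=-
pre[stack(G, B)]: holding(G) fail, clear(B) ok, G≠B ok
holding(G) unmet → stack(G, B) is a no-op
after:  towers=[B; E/C/G/H; F/D/A] holding=-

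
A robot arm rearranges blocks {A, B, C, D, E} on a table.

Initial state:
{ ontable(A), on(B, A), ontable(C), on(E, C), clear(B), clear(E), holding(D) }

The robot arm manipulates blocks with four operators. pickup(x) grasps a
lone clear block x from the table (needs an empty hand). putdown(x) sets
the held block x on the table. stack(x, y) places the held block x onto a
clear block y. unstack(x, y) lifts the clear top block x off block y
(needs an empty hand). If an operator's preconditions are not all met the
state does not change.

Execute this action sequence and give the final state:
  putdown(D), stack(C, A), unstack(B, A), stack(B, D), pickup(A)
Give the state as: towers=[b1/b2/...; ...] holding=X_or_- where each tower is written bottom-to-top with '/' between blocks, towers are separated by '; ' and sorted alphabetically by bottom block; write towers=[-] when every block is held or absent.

step 1 (putdown(D)): towers=[A/B; C/E; D] holding=-
step 2 (stack(C, A)) [no-op]: towers=[A/B; C/E; D] holding=-
step 3 (unstack(B, A)): towers=[A; C/E; D] holding=B
step 4 (stack(B, D)): towers=[A; C/E; D/B] holding=-
step 5 (pickup(A)): towers=[C/E; D/B] holding=A

towers=[C/E; D/B] holding=A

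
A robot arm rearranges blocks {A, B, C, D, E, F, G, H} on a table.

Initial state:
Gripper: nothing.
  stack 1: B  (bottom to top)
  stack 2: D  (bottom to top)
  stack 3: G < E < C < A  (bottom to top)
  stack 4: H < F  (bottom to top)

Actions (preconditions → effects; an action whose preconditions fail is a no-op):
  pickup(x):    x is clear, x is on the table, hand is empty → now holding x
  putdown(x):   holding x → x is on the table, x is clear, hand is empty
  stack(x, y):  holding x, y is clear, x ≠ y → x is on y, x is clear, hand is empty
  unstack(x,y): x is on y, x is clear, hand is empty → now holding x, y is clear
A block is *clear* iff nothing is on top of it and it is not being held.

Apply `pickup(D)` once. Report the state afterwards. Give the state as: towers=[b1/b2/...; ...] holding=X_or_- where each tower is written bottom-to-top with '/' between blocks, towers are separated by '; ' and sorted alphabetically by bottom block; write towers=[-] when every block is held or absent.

before: towers=[B; D; G/E/C/A; H/F] holding=-
pre[pickup(D)]: clear(D) yes, ontable(D) yes, handempty yes
all met → apply pickup(D)
after:  towers=[B; G/E/C/A; H/F] holding=D

towers=[B; G/E/C/A; H/F] holding=D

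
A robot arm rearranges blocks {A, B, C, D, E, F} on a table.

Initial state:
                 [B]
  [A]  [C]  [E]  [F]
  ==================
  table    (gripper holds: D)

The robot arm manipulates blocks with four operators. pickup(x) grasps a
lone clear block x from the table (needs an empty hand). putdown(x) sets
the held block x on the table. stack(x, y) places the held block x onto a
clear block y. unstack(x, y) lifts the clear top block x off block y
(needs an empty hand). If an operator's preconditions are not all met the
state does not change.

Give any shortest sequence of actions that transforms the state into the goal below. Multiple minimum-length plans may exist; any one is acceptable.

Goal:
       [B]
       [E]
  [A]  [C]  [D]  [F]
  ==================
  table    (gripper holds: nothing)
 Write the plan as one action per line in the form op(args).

step 1 (putdown(D)): towers=[A; C; D; E; F/B] holding=-
step 2 (pickup(E)): towers=[A; C; D; F/B] holding=E
step 3 (stack(E, C)): towers=[A; C/E; D; F/B] holding=-
step 4 (unstack(B, F)): towers=[A; C/E; D; F] holding=B
step 5 (stack(B, E)): towers=[A; C/E/B; D; F] holding=-
goal check: towers=[A; C/E/B; D; F] holding=- — reached (length 5, optimal by BFS)

putdown(D)
pickup(E)
stack(E, C)
unstack(B, F)
stack(B, E)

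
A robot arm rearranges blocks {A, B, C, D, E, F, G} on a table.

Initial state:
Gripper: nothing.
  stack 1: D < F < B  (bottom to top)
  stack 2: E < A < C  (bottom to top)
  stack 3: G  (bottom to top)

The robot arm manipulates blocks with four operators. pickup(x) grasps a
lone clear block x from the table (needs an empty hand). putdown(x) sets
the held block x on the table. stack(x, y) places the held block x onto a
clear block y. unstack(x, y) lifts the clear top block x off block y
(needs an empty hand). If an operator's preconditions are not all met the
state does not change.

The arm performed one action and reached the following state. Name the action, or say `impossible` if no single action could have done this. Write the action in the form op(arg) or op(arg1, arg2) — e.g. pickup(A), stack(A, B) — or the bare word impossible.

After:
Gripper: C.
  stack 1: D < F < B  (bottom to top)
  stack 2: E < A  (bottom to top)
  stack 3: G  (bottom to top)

target: towers=[D/F/B; E/A; G] holding=C
     unstack(B, F) → towers=[D/F; E/A/C; G] holding=B
         pickup(G) → towers=[D/F/B; E/A/C] holding=G
     unstack(C, A) → towers=[D/F/B; E/A; G] holding=C  ← match

unstack(C, A)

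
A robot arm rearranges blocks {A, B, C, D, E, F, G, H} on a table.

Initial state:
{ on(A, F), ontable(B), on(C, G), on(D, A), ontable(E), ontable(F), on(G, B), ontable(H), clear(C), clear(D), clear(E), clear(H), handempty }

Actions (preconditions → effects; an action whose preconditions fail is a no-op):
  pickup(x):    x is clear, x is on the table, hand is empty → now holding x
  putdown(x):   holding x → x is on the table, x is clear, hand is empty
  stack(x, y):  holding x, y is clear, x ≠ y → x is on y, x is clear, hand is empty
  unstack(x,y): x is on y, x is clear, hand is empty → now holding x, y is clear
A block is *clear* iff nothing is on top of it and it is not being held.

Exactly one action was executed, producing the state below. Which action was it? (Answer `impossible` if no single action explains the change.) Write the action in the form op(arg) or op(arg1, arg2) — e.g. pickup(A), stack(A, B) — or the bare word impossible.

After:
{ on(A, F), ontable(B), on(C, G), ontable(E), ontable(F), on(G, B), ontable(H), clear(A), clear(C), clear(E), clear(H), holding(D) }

target: towers=[B/G/C; E; F/A; H] holding=D
         pickup(E) → towers=[B/G/C; F/A/D; H] holding=E
         pickup(H) → towers=[B/G/C; E; F/A/D] holding=H
     unstack(D, A) → towers=[B/G/C; E; F/A; H] holding=D  ← match
     unstack(C, G) → towers=[B/G; E; F/A/D; H] holding=C

unstack(D, A)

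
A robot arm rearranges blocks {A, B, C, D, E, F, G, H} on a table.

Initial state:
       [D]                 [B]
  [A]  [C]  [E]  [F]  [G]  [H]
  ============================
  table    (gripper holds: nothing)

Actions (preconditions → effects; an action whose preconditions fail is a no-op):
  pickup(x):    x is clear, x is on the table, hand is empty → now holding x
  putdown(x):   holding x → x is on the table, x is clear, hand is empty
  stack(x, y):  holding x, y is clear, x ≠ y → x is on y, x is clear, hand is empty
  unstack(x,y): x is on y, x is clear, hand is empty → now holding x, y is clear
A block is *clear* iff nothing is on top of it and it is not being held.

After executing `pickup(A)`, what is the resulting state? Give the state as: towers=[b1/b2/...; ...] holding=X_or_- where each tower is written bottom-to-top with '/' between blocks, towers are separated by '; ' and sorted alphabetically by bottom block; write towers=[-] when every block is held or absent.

before: towers=[A; C/D; E; F; G; H/B] holding=-
pre[pickup(A)]: clear(A) ✓, ontable(A) ✓, handempty ✓
all met → apply pickup(A)
after:  towers=[C/D; E; F; G; H/B] holding=A

towers=[C/D; E; F; G; H/B] holding=A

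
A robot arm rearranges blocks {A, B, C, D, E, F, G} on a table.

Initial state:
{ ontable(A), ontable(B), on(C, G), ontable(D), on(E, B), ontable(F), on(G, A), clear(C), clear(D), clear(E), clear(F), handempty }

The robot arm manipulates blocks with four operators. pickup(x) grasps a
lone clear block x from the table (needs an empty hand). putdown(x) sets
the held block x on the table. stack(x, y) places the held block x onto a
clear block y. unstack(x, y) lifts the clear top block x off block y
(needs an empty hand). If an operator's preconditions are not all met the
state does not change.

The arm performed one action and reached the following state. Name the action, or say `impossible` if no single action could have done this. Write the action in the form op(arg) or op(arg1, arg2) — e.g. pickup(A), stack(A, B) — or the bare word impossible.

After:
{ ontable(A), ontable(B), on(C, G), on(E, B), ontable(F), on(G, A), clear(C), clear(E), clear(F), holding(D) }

pickup(D)

target: towers=[A/G/C; B/E; F] holding=D
         pickup(F) → towers=[A/G/C; B/E; D] holding=F
         pickup(D) → towers=[A/G/C; B/E; F] holding=D  ← match
     unstack(E, B) → towers=[A/G/C; B; D; F] holding=E
     unstack(C, G) → towers=[A/G; B/E; D; F] holding=C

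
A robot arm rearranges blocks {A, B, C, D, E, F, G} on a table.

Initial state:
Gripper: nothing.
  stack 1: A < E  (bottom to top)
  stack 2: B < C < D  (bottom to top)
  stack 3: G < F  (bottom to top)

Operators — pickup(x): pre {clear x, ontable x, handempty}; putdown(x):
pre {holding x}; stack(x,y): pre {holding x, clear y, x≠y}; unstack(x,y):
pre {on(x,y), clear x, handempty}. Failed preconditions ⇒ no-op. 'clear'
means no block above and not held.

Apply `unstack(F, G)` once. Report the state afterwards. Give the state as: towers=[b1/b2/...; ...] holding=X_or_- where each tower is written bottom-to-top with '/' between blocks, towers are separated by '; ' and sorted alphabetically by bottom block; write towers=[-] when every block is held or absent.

before: towers=[A/E; B/C/D; G/F] holding=-
pre[unstack(F, G)]: on(F,G) ✓, clear(F) ✓, handempty ✓
all met → apply unstack(F, G)
after:  towers=[A/E; B/C/D; G] holding=F

towers=[A/E; B/C/D; G] holding=F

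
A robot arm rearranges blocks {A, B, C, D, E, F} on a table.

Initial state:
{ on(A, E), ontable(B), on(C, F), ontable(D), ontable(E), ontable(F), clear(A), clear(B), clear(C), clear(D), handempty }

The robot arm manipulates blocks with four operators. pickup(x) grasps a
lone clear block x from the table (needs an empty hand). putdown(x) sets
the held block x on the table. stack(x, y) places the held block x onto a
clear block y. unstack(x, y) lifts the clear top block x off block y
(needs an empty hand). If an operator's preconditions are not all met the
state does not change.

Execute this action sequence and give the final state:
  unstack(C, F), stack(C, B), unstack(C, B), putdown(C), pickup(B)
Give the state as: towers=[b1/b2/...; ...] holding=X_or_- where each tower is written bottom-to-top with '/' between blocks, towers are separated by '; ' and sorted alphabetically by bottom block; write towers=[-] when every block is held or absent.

step 1 (unstack(C, F)): towers=[B; D; E/A; F] holding=C
step 2 (stack(C, B)): towers=[B/C; D; E/A; F] holding=-
step 3 (unstack(C, B)): towers=[B; D; E/A; F] holding=C
step 4 (putdown(C)): towers=[B; C; D; E/A; F] holding=-
step 5 (pickup(B)): towers=[C; D; E/A; F] holding=B

towers=[C; D; E/A; F] holding=B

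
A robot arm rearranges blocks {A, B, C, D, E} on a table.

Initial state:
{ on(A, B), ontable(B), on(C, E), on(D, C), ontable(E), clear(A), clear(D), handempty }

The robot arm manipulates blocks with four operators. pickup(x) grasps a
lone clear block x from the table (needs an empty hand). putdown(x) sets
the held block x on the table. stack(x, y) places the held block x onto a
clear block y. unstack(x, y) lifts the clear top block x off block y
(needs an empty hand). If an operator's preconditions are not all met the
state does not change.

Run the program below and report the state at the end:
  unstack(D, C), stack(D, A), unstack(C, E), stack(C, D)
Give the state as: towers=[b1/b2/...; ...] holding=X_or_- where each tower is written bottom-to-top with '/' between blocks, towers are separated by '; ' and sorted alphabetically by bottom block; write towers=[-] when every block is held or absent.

towers=[B/A/D/C; E] holding=-

step 1 (unstack(D, C)): towers=[B/A; E/C] holding=D
step 2 (stack(D, A)): towers=[B/A/D; E/C] holding=-
step 3 (unstack(C, E)): towers=[B/A/D; E] holding=C
step 4 (stack(C, D)): towers=[B/A/D/C; E] holding=-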